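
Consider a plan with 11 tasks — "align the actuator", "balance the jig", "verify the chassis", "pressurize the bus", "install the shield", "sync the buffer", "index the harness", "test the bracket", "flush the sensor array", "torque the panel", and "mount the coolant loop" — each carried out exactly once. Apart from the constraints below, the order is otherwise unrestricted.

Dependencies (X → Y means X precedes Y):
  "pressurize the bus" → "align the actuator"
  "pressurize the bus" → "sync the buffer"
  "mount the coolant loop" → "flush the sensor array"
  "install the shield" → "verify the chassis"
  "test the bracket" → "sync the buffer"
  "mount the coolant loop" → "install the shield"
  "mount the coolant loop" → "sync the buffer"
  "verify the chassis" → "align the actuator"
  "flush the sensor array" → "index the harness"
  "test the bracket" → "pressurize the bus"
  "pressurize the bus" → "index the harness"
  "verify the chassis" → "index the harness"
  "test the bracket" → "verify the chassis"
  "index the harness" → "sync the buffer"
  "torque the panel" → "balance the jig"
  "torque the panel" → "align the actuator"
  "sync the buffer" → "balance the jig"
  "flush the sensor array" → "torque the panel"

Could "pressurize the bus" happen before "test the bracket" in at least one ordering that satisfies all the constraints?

The constraints give a chain "test the bracket" → "pressurize the bus", which forces "test the bracket" before "pressurize the bus".
Hence "pressurize the bus" can never be scheduled before "test the bracket".

No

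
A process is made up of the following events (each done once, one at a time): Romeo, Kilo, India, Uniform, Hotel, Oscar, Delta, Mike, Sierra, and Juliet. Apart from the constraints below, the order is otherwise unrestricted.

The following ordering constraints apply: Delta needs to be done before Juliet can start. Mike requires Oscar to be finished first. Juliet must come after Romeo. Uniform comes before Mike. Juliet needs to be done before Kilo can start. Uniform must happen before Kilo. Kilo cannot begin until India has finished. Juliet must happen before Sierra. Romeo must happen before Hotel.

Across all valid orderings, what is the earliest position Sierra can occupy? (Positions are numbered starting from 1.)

The events that are forced before Sierra, directly or transitively, are Romeo, Delta, Juliet. That's 3 events.
With 3 mandatory predecessors, the earliest Sierra can sit is position 3+1 = 4, and placing just those 3 first achieves it.

4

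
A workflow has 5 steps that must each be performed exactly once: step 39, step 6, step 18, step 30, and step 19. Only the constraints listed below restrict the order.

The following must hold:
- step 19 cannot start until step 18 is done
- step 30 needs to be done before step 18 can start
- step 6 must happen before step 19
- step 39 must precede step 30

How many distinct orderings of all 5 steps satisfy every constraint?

The steps with no prerequisites are step 39, step 6; any of them can be placed first.
Systematically extending each partial ordering one step at a time and counting, there are 4 complete orderings.

4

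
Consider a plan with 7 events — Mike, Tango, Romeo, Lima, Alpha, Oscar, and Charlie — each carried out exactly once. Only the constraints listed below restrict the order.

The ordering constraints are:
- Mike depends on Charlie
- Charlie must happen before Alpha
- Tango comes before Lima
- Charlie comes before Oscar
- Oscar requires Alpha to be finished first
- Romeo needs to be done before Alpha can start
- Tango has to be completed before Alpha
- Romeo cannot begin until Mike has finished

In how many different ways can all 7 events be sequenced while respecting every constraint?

18

2 events have no prerequisites (Tango, Charlie), so any of them could come first.
Systematically extending each partial ordering one event at a time and counting, there are 18 complete orderings.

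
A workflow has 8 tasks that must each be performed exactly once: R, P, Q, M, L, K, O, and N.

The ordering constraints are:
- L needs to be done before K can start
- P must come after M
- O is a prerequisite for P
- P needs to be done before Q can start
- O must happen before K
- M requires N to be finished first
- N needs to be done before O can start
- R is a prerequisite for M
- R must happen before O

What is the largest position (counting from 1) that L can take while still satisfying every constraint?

7

The only task forced after L (directly or by a chain) is K.
So at least 1 task follows L, putting L no later than position 7. That position is achievable by scheduling everything else first.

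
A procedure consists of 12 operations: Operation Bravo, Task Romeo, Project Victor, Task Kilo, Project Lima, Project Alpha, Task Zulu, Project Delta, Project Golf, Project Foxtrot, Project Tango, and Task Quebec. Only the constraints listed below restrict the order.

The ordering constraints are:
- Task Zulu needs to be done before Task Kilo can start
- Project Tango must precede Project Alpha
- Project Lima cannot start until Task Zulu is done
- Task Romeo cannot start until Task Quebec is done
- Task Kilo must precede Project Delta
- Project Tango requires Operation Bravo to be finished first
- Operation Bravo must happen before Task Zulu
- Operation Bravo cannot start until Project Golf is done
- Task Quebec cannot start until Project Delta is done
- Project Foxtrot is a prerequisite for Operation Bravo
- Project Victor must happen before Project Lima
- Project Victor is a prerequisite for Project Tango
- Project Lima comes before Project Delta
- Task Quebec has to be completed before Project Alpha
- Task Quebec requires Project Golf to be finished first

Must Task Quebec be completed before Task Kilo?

There is a chain Task Kilo → Project Delta → Task Quebec, which puts Task Kilo before Task Quebec.
So Task Quebec does not have to come before Task Kilo — it cannot.

No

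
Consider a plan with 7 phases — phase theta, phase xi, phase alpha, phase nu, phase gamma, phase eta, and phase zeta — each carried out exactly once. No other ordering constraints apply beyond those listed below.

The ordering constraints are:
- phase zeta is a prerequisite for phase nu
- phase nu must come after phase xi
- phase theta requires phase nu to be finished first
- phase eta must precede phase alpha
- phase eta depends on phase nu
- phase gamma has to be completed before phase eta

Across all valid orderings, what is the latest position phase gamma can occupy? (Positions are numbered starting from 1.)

5

Every phase that must follow phase gamma has to come after it. Tracing all chains starting from phase gamma, those phases are: phase alpha, phase eta — 2 in total.
With 2 mandatory successors out of 7 phases total, the latest slot for phase gamma is 7−2 = 5, and it's reachable by doing all non-successors before phase gamma.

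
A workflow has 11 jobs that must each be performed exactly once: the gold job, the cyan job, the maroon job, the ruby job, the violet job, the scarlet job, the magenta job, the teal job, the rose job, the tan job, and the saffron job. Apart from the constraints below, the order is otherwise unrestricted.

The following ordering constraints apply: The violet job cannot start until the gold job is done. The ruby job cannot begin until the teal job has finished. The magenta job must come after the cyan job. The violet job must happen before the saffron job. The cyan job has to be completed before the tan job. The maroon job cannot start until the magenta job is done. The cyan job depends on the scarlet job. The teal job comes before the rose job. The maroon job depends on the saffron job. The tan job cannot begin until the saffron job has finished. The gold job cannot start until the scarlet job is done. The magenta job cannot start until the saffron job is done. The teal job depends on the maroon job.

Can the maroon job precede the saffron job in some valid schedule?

No

Following the saffron job → the maroon job, the saffron job must precede the maroon job in every valid ordering.
Hence the maroon job can never be scheduled before the saffron job.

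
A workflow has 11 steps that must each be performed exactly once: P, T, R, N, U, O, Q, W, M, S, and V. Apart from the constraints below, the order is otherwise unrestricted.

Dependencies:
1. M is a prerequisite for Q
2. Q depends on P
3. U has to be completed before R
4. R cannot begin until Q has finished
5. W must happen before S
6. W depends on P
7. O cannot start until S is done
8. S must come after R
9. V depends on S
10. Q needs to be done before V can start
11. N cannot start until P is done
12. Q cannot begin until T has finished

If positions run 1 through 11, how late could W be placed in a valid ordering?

Every step that must follow W has to come after it. Tracing all chains starting from W, those steps are: O, S, V — 3 in total.
So at least 3 steps follow W, putting W no later than position 8. That position is achievable by scheduling everything else first.

8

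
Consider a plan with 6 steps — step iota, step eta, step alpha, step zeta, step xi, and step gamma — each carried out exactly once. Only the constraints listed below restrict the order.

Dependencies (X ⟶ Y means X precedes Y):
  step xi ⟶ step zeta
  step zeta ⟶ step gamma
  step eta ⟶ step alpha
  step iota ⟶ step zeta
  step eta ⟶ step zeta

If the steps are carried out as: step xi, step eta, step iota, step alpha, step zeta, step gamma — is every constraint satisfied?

Going through the constraints one by one, each required predecessor appears earlier in the sequence than its dependent — e.g. step xi (position 1) is before step zeta (position 5), as required.

Yes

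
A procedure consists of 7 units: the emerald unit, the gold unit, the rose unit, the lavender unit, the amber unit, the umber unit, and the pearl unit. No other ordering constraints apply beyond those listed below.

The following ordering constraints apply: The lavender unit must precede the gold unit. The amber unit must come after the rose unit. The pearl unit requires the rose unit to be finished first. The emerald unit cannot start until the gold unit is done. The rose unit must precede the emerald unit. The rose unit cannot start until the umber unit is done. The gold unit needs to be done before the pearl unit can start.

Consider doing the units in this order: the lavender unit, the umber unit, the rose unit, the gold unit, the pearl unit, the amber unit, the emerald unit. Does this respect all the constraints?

Going through the constraints one by one, each required predecessor appears earlier in the sequence than its dependent — e.g. the rose unit (position 3) is before the emerald unit (position 7), as required.

Yes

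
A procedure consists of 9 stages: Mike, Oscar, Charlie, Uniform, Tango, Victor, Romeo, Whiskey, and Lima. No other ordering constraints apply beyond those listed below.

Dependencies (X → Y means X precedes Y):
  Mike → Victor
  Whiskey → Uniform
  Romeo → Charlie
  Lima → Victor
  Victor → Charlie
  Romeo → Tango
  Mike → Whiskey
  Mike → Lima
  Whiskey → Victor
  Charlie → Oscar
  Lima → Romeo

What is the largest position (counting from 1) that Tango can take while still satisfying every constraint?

No constraint forces any stage after Tango, so it can be placed last, in position 9.

9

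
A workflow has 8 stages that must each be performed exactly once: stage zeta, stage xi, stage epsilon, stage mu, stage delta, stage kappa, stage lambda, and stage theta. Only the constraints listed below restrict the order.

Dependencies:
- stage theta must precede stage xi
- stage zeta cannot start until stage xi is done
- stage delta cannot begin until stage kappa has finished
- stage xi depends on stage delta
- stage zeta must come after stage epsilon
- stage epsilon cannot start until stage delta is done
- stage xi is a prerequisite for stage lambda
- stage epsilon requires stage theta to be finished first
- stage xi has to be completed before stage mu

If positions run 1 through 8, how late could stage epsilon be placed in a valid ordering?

Following the constraints forward from stage epsilon, its only required successor is stage zeta.
So at least 1 stage follows stage epsilon, putting stage epsilon no later than position 7. That position is achievable by scheduling everything else first.

7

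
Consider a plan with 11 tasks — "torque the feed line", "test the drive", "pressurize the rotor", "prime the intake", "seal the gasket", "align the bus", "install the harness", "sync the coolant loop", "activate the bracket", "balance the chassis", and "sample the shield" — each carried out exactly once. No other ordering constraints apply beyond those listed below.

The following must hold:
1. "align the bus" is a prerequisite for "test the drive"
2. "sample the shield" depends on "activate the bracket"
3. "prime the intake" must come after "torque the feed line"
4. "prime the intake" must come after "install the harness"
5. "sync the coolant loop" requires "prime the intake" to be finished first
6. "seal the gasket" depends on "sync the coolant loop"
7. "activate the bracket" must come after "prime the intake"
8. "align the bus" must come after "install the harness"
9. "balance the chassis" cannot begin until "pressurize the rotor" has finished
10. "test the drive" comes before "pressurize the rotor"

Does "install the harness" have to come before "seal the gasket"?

Yes

There is a constraint chain "install the harness" → "prime the intake" → "sync the coolant loop" → "seal the gasket".
So "install the harness" must precede "seal the gasket" in any valid ordering.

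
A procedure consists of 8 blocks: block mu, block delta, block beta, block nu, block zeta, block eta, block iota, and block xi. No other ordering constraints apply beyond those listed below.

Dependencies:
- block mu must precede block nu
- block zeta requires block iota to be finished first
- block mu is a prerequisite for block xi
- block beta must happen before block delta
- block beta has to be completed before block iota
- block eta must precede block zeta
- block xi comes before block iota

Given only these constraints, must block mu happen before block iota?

Tracing the constraints gives a chain: block mu → block xi → block iota.
So block mu must precede block iota in any valid ordering.

Yes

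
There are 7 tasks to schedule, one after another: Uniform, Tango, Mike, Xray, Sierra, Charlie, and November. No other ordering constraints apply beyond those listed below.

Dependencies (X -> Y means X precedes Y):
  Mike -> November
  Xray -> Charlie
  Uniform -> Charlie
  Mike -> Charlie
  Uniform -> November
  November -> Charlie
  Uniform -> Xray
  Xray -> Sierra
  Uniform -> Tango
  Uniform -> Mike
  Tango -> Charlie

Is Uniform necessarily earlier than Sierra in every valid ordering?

Yes

Following the dependencies: Uniform → Xray → Sierra.
That forces Uniform before Sierra in every valid schedule.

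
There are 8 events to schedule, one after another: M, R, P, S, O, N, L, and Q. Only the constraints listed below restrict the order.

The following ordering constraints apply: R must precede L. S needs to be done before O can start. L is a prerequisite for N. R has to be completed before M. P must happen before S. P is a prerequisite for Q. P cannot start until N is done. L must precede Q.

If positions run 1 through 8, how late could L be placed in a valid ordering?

The events that are forced after L, directly or by a chain of constraints, are P, S, O, N, Q. That's 5 events.
So at least 5 events follow L, putting L no later than position 3. That position is achievable by scheduling everything else first.

3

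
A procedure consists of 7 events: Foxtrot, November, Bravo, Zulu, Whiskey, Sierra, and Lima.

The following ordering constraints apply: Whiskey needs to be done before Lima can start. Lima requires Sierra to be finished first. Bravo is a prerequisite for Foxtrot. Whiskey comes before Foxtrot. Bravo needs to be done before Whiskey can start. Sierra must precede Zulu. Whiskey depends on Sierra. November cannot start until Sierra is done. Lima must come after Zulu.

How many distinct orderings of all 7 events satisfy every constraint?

67

The events with no prerequisites are Bravo, Sierra; any of them can be placed first.
Counting all ways to extend the partial order to a total order gives 67.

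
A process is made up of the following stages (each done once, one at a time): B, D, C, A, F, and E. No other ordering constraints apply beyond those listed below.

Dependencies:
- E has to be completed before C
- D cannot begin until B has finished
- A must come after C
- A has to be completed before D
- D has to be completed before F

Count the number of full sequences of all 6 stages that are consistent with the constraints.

4

The stages with no prerequisites are B, E; any of them can be placed first.
Counting all ways to extend the partial order to a total order gives 4.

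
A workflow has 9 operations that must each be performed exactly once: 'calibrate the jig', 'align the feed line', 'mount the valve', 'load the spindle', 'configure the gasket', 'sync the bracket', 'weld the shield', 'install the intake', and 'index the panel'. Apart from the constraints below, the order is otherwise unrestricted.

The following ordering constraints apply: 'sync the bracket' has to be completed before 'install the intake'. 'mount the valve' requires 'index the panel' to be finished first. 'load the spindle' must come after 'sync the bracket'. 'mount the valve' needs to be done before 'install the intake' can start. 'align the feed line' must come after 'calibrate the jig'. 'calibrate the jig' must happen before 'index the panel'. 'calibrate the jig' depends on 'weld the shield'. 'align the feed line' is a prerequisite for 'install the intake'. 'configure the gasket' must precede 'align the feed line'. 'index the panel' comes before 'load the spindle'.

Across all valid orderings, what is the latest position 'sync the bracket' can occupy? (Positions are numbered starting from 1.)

7

The operations that are forced after 'sync the bracket', directly or by a chain of constraints, are 'load the spindle', 'install the intake'. That's 2 operations.
So at least 2 operations follow 'sync the bracket', putting 'sync the bracket' no later than position 7. That position is achievable by scheduling everything else first.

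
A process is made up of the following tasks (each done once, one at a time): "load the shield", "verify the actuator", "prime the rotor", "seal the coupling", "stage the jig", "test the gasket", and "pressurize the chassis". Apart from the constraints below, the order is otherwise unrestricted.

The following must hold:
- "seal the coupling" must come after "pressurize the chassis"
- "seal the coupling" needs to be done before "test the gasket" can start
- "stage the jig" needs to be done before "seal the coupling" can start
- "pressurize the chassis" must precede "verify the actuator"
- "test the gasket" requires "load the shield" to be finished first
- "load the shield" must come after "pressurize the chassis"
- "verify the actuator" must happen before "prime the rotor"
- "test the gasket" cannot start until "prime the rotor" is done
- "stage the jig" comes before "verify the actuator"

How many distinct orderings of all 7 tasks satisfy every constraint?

27

2 tasks have no prerequisites ("stage the jig", "pressurize the chassis"), so any of them could come first.
Counting all ways to extend the partial order to a total order gives 27.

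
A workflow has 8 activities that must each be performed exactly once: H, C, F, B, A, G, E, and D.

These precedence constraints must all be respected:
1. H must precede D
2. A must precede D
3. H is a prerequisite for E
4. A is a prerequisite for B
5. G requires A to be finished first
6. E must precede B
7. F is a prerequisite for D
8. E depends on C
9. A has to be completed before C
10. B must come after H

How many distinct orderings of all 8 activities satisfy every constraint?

The activities with no prerequisites are H, F, A; any of them can be placed first.
Systematically extending each partial ordering one activity at a time and counting, there are 324 complete orderings.

324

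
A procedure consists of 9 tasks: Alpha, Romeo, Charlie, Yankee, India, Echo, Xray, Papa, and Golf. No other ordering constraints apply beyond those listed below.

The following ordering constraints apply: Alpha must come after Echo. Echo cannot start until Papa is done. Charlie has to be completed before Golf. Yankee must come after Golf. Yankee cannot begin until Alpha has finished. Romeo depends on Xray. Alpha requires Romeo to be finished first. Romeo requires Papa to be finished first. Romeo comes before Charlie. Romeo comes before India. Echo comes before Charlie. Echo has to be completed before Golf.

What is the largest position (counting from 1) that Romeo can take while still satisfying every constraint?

4

The tasks that are forced after Romeo, directly or by a chain of constraints, are Alpha, Charlie, Yankee, India, Golf. That's 5 tasks.
With 5 mandatory successors out of 9 tasks total, the latest slot for Romeo is 9−5 = 4, and it's reachable by doing all non-successors before Romeo.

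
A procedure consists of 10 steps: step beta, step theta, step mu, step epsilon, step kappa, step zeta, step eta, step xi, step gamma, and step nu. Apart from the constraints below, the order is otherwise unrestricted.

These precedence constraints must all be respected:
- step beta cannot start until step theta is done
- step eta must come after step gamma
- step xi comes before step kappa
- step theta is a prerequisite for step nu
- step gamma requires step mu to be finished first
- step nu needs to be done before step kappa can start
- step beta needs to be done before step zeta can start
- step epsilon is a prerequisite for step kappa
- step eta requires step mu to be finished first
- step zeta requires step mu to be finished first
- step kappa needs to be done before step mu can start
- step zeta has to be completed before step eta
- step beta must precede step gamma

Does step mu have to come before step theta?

No

The constraints actually force step theta before step mu (via step theta → step nu → step kappa → step mu), not the other way around.
So step mu never precedes step theta.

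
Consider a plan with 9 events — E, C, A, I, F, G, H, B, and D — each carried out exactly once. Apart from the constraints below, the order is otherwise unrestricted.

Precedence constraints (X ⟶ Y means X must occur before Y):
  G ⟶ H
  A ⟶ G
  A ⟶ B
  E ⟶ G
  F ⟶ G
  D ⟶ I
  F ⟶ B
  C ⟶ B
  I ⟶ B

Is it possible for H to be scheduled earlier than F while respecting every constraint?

No

There is a dependency chain F → G → H, so H always comes after F.
So no valid ordering can have H before F.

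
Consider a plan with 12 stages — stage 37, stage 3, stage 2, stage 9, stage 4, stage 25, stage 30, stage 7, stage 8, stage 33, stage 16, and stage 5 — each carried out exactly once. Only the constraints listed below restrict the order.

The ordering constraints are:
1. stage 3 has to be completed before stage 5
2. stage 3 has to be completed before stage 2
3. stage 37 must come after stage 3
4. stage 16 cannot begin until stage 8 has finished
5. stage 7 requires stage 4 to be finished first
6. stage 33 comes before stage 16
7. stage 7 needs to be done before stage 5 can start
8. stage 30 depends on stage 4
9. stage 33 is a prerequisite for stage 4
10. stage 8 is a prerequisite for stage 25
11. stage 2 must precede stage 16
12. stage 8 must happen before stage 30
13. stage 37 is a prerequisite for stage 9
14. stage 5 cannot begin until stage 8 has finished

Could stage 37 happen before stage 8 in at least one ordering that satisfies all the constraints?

Nothing in the constraints forces stage 8 before stage 37 — there is no chain from stage 8 to stage 37.
So a valid ordering placing stage 37 earlier than stage 8 exists.

Yes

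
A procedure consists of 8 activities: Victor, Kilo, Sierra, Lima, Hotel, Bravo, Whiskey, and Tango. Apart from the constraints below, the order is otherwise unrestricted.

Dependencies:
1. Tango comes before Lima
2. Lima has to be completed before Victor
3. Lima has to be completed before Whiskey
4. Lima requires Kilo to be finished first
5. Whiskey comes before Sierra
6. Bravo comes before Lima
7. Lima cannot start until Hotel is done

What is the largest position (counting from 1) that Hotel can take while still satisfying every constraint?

4

Every activity that must follow Hotel has to come after it. Tracing all chains starting from Hotel, those activities are: Victor, Sierra, Lima, Whiskey — 4 in total.
So at least 4 activities follow Hotel, putting Hotel no later than position 4. That position is achievable by scheduling everything else first.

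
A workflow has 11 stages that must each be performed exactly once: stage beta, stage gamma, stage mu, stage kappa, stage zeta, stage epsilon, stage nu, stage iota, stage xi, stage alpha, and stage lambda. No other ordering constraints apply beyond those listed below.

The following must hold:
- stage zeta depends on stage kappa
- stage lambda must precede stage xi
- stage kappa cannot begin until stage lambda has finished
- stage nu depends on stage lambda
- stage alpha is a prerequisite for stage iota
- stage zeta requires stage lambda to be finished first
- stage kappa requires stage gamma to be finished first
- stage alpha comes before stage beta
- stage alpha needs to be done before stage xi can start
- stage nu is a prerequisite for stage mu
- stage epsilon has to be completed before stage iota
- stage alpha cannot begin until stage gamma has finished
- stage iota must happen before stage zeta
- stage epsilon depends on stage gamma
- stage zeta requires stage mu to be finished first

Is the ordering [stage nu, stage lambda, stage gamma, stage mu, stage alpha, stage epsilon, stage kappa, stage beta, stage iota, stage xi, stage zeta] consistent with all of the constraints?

The sequence places stage nu ahead of stage lambda.
Since stage lambda is required before stage nu, the ordering is invalid.

No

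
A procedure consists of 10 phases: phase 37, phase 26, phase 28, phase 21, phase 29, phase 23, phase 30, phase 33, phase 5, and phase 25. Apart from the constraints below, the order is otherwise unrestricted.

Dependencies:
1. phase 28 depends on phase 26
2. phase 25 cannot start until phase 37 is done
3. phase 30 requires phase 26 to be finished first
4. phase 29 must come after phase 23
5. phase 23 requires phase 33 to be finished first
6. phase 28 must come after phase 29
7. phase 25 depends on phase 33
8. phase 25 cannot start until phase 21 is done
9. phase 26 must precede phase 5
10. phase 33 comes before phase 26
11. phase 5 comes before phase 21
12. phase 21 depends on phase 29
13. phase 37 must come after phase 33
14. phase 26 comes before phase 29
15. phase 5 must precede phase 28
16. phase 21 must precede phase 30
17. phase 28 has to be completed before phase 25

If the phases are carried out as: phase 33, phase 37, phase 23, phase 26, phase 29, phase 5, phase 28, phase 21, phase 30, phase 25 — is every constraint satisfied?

Going through the constraints one by one, each required predecessor appears earlier in the sequence than its dependent — e.g. phase 33 (position 1) is before phase 25 (position 10), as required.

Yes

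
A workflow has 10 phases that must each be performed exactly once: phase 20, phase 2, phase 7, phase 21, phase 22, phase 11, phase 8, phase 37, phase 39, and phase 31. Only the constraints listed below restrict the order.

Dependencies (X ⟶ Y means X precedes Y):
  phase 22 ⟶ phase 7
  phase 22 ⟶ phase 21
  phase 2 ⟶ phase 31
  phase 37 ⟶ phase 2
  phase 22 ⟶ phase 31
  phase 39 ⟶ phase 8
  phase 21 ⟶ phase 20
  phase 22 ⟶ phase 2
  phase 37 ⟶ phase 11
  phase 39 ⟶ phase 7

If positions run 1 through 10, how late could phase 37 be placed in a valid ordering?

The phases that are forced after phase 37, directly or by a chain of constraints, are phase 2, phase 11, phase 31. That's 3 phases.
With 3 mandatory successors out of 10 phases total, the latest slot for phase 37 is 10−3 = 7, and it's reachable by doing all non-successors before phase 37.

7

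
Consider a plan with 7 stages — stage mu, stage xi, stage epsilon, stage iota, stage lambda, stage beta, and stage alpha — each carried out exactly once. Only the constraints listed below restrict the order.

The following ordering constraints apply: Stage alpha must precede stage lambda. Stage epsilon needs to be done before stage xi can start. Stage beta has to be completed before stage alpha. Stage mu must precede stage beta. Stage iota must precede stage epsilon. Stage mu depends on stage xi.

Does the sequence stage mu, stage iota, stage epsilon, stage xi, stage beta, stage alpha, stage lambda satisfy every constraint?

In the proposed order, stage mu appears before stage xi.
That contradicts the constraint that stage xi must precede stage mu.

No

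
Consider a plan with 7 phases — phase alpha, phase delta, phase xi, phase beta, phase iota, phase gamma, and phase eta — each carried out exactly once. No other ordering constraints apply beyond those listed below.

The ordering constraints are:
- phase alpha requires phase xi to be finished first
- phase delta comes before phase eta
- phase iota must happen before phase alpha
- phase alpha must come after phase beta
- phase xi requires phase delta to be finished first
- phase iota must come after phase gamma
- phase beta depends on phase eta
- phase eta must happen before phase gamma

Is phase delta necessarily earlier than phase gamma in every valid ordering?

Tracing the constraints gives a chain: phase delta → phase eta → phase gamma.
Hence phase delta necessarily comes before phase gamma.

Yes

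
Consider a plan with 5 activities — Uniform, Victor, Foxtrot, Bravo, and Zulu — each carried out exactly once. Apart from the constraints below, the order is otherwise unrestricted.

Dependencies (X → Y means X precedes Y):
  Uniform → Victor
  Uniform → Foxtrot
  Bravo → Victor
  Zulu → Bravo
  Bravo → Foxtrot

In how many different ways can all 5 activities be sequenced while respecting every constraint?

The activities with no prerequisites are Uniform, Zulu; any of them can be placed first.
Counting all ways to extend the partial order to a total order gives 6.

6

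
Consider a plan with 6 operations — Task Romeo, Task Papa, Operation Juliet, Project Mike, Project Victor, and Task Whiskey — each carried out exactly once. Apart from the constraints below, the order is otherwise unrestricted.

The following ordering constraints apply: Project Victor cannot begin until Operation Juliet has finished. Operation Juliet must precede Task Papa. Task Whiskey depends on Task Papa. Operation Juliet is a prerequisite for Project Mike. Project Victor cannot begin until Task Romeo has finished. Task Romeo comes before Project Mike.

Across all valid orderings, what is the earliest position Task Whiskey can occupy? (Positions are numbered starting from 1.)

Working backwards through the constraints from Task Whiskey, its full set of required predecessors is Task Papa, Operation Juliet — 2 of them.
So at minimum 2 operations come before Task Whiskey, putting Task Whiskey no earlier than position 3. That position is achievable by scheduling exactly those predecessors first.

3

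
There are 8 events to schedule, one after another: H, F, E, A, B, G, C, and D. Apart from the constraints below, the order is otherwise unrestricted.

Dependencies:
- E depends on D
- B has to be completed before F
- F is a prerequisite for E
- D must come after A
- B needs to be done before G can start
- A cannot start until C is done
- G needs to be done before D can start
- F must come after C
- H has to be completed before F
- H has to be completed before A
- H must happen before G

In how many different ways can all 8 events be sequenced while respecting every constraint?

3 events have no prerequisites (H, B, C), so any of them could come first.
Systematically extending each partial ordering one event at a time and counting, there are 60 complete orderings.

60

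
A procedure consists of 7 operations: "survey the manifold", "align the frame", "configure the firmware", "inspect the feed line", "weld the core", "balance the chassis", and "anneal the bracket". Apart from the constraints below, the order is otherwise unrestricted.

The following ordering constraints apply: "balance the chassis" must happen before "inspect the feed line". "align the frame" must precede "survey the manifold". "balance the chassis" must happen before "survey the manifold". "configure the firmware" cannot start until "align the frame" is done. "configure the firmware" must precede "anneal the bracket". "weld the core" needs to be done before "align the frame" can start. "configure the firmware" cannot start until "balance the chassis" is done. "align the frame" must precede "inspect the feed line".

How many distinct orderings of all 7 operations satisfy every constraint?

36

The operations with no prerequisites are "weld the core", "balance the chassis"; any of them can be placed first.
Systematically extending each partial ordering one operation at a time and counting, there are 36 complete orderings.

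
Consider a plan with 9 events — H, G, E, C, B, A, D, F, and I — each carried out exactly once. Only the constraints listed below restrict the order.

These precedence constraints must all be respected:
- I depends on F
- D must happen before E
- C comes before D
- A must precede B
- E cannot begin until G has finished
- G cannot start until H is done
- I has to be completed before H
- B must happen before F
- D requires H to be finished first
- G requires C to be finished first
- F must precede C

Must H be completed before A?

No

The constraints actually force A before H (via A → B → F → I → H), not the other way around.
So H does not have to come before A — it cannot.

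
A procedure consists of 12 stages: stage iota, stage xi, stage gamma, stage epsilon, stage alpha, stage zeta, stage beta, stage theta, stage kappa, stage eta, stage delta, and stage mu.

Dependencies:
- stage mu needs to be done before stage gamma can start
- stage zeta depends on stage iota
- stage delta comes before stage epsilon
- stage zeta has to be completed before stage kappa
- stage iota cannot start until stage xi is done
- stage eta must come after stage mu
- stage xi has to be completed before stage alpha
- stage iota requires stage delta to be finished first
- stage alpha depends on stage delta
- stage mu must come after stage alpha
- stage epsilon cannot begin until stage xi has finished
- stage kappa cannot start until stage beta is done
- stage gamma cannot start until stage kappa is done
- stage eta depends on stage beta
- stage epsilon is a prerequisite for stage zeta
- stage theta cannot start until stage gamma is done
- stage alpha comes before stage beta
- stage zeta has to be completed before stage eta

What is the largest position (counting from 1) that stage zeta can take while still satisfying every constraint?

8

Every stage that must follow stage zeta has to come after it. Tracing all chains starting from stage zeta, those stages are: stage gamma, stage theta, stage kappa, stage eta — 4 in total.
With 4 mandatory successors out of 12 stages total, the latest slot for stage zeta is 12−4 = 8, and it's reachable by doing all non-successors before stage zeta.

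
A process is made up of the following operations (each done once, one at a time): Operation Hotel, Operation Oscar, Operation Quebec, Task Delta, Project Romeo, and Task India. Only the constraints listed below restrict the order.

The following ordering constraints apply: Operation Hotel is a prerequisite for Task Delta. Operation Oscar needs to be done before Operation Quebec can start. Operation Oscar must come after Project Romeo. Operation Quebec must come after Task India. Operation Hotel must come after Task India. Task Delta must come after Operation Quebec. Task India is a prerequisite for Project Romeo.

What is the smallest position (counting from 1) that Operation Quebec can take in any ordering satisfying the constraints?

The operations that are forced before Operation Quebec, directly or transitively, are Operation Oscar, Project Romeo, Task India. That's 3 operations.
With 3 mandatory predecessors, the earliest Operation Quebec can sit is position 3+1 = 4, and placing just those 3 first achieves it.

4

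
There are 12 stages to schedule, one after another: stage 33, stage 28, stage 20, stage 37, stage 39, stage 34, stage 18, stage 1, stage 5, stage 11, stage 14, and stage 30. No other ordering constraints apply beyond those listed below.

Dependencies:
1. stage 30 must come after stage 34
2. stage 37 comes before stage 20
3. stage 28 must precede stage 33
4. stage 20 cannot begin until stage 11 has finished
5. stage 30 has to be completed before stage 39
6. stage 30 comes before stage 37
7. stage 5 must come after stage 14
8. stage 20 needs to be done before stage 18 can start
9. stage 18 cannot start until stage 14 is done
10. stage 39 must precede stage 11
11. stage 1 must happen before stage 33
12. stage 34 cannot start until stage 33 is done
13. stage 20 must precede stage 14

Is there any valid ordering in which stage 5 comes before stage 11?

No

The constraints give a chain stage 11 → stage 20 → stage 14 → stage 5, which forces stage 11 before stage 5.
Hence stage 5 can never be scheduled before stage 11.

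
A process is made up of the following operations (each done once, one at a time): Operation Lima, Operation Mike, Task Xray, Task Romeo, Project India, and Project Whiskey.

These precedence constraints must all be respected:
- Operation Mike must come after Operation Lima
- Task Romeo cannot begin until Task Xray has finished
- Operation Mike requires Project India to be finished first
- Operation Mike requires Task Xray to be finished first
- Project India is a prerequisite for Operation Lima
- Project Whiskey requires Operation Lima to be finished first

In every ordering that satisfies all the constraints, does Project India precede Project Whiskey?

Yes

There is a constraint chain Project India → Operation Lima → Project Whiskey.
That forces Project India before Project Whiskey in every valid schedule.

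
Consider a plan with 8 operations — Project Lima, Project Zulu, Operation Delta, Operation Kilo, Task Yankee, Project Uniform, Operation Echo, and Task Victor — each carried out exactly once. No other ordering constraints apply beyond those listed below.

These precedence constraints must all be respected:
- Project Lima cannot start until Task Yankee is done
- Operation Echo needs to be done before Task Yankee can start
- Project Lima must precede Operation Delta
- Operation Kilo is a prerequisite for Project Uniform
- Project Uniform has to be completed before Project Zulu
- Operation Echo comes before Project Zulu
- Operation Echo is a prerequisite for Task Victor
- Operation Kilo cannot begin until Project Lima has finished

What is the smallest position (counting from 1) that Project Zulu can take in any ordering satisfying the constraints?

6

Working backwards through the constraints from Project Zulu, its full set of required predecessors is Project Lima, Operation Kilo, Task Yankee, Project Uniform, Operation Echo — 5 of them.
So at minimum 5 operations come before Project Zulu, putting Project Zulu no earlier than position 6. That position is achievable by scheduling exactly those predecessors first.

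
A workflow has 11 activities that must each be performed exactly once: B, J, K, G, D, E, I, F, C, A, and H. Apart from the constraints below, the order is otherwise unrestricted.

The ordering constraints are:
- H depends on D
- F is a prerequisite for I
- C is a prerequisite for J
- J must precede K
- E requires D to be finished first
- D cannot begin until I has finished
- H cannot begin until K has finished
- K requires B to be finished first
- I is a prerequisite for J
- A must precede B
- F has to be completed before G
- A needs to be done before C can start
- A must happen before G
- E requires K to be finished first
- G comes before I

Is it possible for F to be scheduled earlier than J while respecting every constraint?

F is actually forced before J by the constraints, so certainly some valid ordering has F first.

Yes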